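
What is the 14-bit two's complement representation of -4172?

1. Binary of +4172:  01000001001100
2. Invert bits:     10111110110011
3. Add 1:           10111110110100

Answer: 10111110110100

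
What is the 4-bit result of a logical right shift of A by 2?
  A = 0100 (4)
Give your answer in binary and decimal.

Logical shift right by 2: drop the bottom 2 bit(s), prepend 2 zero(s) on the left.
  0100  ->  keep [01], discard [00], prepend 00
= 0001

Answer: 0001 (1)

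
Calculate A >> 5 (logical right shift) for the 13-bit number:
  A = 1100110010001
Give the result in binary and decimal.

Logical shift right by 5: drop the bottom 5 bit(s), prepend 5 zero(s) on the left.
  1100110010001  ->  keep [11001100], discard [10001], prepend 00000
= 0000011001100

Answer: 0000011001100 (204)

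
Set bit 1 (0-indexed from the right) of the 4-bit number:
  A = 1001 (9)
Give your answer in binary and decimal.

Mask = 1 << 1 = 0010
Bit 1 of A is 0, so OR-ing with the mask flips it to 1.
  1001
| 0010
------
  1011

Answer: 1011 (11)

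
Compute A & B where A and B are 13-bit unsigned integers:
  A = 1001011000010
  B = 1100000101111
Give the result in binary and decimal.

Apply & to each column (1 only where both bits are 1):
  1001011000010
& 1100000101111
---------------
  1000000000010

Answer: 1000000000010 (4098)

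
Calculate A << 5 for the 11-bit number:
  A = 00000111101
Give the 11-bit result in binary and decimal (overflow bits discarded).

Shift left by 5: drop the top 5 bit(s), append 5 zero(s) on the right.
  00000111101  ->  discard [00000], keep [111101], append 00000
= 11110100000

Answer: 11110100000 (1952)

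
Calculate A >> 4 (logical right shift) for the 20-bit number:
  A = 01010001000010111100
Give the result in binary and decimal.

Logical shift right by 4: drop the bottom 4 bit(s), prepend 4 zero(s) on the left.
  01010001000010111100  ->  keep [0101000100001011], discard [1100], prepend 0000
= 00000101000100001011

Answer: 00000101000100001011 (20747)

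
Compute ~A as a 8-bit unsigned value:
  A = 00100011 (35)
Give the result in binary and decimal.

Flip each bit (0->1, 1->0):
  00100011
  11011100

Answer: 11011100 (220)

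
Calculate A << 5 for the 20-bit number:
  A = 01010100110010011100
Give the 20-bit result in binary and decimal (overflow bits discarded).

Shift left by 5: drop the top 5 bit(s), append 5 zero(s) on the right.
  01010100110010011100  ->  discard [01010], keep [100110010011100], append 00000
= 10011001001110000000

Answer: 10011001001110000000 (627584)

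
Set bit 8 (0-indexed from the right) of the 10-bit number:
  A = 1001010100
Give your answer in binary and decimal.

Mask = 1 << 8 = 0100000000
Bit 8 of A is 0, so OR-ing with the mask flips it to 1.
  1001010100
| 0100000000
------------
  1101010100

Answer: 1101010100 (852)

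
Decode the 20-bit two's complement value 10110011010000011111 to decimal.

MSB is 1, so the value is negative. Find the magnitude:
1. Invert bits:  01001100101111100000
2. Add 1:        01001100101111100001  = 314337
3. Apply sign:   -314337

Answer: -314337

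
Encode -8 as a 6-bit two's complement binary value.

1. Binary of +8:  001000
2. Invert bits:     110111
3. Add 1:           111000

Answer: 111000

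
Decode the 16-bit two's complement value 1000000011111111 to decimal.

MSB is 1, so the value is negative. Find the magnitude:
1. Invert bits:  0111111100000000
2. Add 1:        0111111100000001  = 32513
3. Apply sign:   -32513

Answer: -32513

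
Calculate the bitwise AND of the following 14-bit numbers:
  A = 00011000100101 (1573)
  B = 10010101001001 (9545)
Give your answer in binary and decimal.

Apply & to each column (1 only where both bits are 1):
  00011000100101
& 10010101001001
----------------
  00010000000001

Answer: 00010000000001 (1025)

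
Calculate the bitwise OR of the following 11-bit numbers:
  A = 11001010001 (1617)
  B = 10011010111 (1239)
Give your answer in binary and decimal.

Apply | to each column (1 where either bit is 1):
  11001010001
| 10011010111
-------------
  11011010111

Answer: 11011010111 (1751)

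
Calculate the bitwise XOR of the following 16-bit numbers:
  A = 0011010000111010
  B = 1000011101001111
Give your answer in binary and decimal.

Apply ^ to each column (1 where bits differ):
  0011010000111010
^ 1000011101001111
------------------
  1011001101110101

Answer: 1011001101110101 (45941)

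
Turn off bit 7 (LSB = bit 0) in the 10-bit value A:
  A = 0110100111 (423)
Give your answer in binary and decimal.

Mask = ~(1 << 7) = 1101111111
Bit 7 of A is 1, so AND-ing with the mask clears it to 0.
  0110100111
& 1101111111
------------
  0100100111

Answer: 0100100111 (295)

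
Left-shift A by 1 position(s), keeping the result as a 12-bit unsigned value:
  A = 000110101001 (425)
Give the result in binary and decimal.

Shift left by 1: drop the top 1 bit(s), append 1 zero(s) on the right.
  000110101001  ->  discard [0], keep [00110101001], append 0
= 001101010010

Answer: 001101010010 (850)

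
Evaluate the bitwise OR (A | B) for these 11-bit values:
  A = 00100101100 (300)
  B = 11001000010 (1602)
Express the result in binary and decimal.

Apply | to each column (1 where either bit is 1):
  00100101100
| 11001000010
-------------
  11101101110

Answer: 11101101110 (1902)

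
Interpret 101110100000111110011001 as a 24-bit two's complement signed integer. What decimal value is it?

MSB is 1, so the value is negative. Find the magnitude:
1. Invert bits:  010001011111000001100110
2. Add 1:        010001011111000001100111  = 4583527
3. Apply sign:   -4583527

Answer: -4583527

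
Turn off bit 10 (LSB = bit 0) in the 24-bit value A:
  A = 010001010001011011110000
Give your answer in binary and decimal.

Mask = ~(1 << 10) = 111111111111101111111111
Bit 10 of A is 1, so AND-ing with the mask clears it to 0.
  010001010001011011110000
& 111111111111101111111111
--------------------------
  010001010001001011110000

Answer: 010001010001001011110000 (4526832)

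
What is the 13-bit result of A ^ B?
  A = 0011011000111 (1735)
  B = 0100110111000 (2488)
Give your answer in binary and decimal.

Apply ^ to each column (1 where bits differ):
  0011011000111
^ 0100110111000
---------------
  0111101111111

Answer: 0111101111111 (3967)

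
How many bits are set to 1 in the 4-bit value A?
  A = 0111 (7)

0111
1-bits at positions (from bit 0 = LSB): 0, 1, 2
Count = 3

Answer: 3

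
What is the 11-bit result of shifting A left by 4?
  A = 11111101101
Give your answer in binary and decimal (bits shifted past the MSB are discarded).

Shift left by 4: drop the top 4 bit(s), append 4 zero(s) on the right.
  11111101101  ->  discard [1111], keep [1101101], append 0000
= 11011010000

Answer: 11011010000 (1744)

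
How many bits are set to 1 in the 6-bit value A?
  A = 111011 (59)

111011
1-bits at positions (from bit 0 = LSB): 0, 1, 3, 4, 5
Count = 5

Answer: 5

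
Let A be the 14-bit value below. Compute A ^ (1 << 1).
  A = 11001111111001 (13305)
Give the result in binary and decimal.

Mask = 1 << 1 = 00000000000010
Bit 1 of A is 0; XOR with the mask flips it to 1.
  11001111111001
^ 00000000000010
----------------
  11001111111011

Answer: 11001111111011 (13307)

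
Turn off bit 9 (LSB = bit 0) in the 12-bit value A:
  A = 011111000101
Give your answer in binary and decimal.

Mask = ~(1 << 9) = 110111111111
Bit 9 of A is 1, so AND-ing with the mask clears it to 0.
  011111000101
& 110111111111
--------------
  010111000101

Answer: 010111000101 (1477)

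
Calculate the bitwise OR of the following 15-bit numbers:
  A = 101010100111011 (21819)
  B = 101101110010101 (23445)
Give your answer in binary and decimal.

Apply | to each column (1 where either bit is 1):
  101010100111011
| 101101110010101
-----------------
  101111110111111

Answer: 101111110111111 (24511)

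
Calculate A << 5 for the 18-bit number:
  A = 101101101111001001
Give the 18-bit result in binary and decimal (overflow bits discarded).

Shift left by 5: drop the top 5 bit(s), append 5 zero(s) on the right.
  101101101111001001  ->  discard [10110], keep [1101111001001], append 00000
= 110111100100100000

Answer: 110111100100100000 (227616)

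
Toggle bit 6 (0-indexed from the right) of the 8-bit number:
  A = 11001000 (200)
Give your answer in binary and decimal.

Mask = 1 << 6 = 01000000
Bit 6 of A is 1; XOR with the mask flips it to 0.
  11001000
^ 01000000
----------
  10001000

Answer: 10001000 (136)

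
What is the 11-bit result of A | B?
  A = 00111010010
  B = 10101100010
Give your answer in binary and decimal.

Apply | to each column (1 where either bit is 1):
  00111010010
| 10101100010
-------------
  10111110010

Answer: 10111110010 (1522)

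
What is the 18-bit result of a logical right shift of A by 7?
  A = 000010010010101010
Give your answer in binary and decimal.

Logical shift right by 7: drop the bottom 7 bit(s), prepend 7 zero(s) on the left.
  000010010010101010  ->  keep [00001001001], discard [0101010], prepend 0000000
= 000000000001001001

Answer: 000000000001001001 (73)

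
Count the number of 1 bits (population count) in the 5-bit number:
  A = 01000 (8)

01000
1-bits at positions (from bit 0 = LSB): 3
Count = 1

Answer: 1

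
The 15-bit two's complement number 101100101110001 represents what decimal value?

MSB is 1, so the value is negative. Find the magnitude:
1. Invert bits:  010011010001110
2. Add 1:        010011010001111  = 9871
3. Apply sign:   -9871

Answer: -9871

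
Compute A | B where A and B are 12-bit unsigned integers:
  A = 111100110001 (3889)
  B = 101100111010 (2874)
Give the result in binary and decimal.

Apply | to each column (1 where either bit is 1):
  111100110001
| 101100111010
--------------
  111100111011

Answer: 111100111011 (3899)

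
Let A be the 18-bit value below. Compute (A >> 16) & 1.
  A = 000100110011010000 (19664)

Bit 16 is the 17th from the right.
  000100110011010000
   ^
That bit is 0.

Answer: 0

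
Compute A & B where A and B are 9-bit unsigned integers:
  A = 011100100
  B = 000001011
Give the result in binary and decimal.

Apply & to each column (1 only where both bits are 1):
  011100100
& 000001011
-----------
  000000000

Answer: 000000000 (0)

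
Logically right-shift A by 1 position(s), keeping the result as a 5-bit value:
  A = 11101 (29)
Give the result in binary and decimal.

Logical shift right by 1: drop the bottom 1 bit(s), prepend 1 zero(s) on the left.
  11101  ->  keep [1110], discard [1], prepend 0
= 01110

Answer: 01110 (14)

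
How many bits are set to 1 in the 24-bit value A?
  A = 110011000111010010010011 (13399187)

110011000111010010010011
1-bits at positions (from bit 0 = LSB): 0, 1, 4, 7, 10, 12, 13, 14, 18, 19, 22, 23
Count = 12

Answer: 12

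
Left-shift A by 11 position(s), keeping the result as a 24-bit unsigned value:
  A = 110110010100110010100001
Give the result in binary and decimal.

Shift left by 11: drop the top 11 bit(s), append 11 zero(s) on the right.
  110110010100110010100001  ->  discard [11011001010], keep [0110010100001], append 00000000000
= 011001010000100000000000

Answer: 011001010000100000000000 (6621184)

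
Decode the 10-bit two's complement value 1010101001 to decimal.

MSB is 1, so the value is negative. Find the magnitude:
1. Invert bits:  0101010110
2. Add 1:        0101010111  = 343
3. Apply sign:   -343

Answer: -343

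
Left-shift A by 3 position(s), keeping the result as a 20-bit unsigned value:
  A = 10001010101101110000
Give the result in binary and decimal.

Shift left by 3: drop the top 3 bit(s), append 3 zero(s) on the right.
  10001010101101110000  ->  discard [100], keep [01010101101110000], append 000
= 01010101101110000000

Answer: 01010101101110000000 (351104)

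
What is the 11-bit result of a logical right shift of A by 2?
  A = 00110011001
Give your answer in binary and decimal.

Logical shift right by 2: drop the bottom 2 bit(s), prepend 2 zero(s) on the left.
  00110011001  ->  keep [001100110], discard [01], prepend 00
= 00001100110

Answer: 00001100110 (102)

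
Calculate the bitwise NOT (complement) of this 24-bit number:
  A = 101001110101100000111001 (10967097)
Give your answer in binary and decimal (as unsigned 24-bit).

Flip each bit (0->1, 1->0):
  101001110101100000111001
  010110001010011111000110

Answer: 010110001010011111000110 (5810118)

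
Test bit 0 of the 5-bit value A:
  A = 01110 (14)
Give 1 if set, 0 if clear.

Bit 0 is the 1st from the right.
  01110
      ^
That bit is 0.

Answer: 0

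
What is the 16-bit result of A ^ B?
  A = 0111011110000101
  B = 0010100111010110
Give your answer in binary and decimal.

Apply ^ to each column (1 where bits differ):
  0111011110000101
^ 0010100111010110
------------------
  0101111001010011

Answer: 0101111001010011 (24147)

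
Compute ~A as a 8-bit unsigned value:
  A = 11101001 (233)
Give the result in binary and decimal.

Flip each bit (0->1, 1->0):
  11101001
  00010110

Answer: 00010110 (22)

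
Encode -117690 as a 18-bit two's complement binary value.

1. Binary of +117690:  011100101110111010
2. Invert bits:     100011010001000101
3. Add 1:           100011010001000110

Answer: 100011010001000110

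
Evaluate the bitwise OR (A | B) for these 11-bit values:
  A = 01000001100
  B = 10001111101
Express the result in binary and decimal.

Apply | to each column (1 where either bit is 1):
  01000001100
| 10001111101
-------------
  11001111101

Answer: 11001111101 (1661)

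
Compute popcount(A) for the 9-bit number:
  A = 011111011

011111011
1-bits at positions (from bit 0 = LSB): 0, 1, 3, 4, 5, 6, 7
Count = 7

Answer: 7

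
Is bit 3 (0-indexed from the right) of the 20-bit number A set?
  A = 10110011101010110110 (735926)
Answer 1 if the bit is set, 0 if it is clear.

Bit 3 is the 4th from the right.
  10110011101010110110
                  ^
That bit is 0.

Answer: 0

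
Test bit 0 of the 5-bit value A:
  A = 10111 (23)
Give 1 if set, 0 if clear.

Bit 0 is the 1st from the right.
  10111
      ^
That bit is 1.

Answer: 1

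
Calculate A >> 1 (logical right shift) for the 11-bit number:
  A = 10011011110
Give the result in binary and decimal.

Logical shift right by 1: drop the bottom 1 bit(s), prepend 1 zero(s) on the left.
  10011011110  ->  keep [1001101111], discard [0], prepend 0
= 01001101111

Answer: 01001101111 (623)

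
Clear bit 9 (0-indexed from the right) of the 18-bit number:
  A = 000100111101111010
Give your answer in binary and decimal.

Mask = ~(1 << 9) = 111111110111111111
Bit 9 of A is 1, so AND-ing with the mask clears it to 0.
  000100111101111010
& 111111110111111111
--------------------
  000100110101111010

Answer: 000100110101111010 (19834)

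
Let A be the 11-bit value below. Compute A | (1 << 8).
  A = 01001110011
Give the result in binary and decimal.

Mask = 1 << 8 = 00100000000
Bit 8 of A is 0, so OR-ing with the mask flips it to 1.
  01001110011
| 00100000000
-------------
  01101110011

Answer: 01101110011 (883)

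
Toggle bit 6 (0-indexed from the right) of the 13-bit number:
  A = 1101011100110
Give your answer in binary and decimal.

Mask = 1 << 6 = 0000001000000
Bit 6 of A is 1; XOR with the mask flips it to 0.
  1101011100110
^ 0000001000000
---------------
  1101010100110

Answer: 1101010100110 (6822)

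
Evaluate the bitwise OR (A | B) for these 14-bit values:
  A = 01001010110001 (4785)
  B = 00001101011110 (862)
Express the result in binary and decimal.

Apply | to each column (1 where either bit is 1):
  01001010110001
| 00001101011110
----------------
  01001111111111

Answer: 01001111111111 (5119)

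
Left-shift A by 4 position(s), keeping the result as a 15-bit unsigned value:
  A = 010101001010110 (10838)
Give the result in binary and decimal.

Shift left by 4: drop the top 4 bit(s), append 4 zero(s) on the right.
  010101001010110  ->  discard [0101], keep [01001010110], append 0000
= 010010101100000

Answer: 010010101100000 (9568)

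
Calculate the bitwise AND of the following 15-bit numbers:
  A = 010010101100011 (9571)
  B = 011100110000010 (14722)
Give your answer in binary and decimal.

Apply & to each column (1 only where both bits are 1):
  010010101100011
& 011100110000010
-----------------
  010000100000010

Answer: 010000100000010 (8450)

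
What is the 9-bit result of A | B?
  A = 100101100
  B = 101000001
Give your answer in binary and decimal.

Apply | to each column (1 where either bit is 1):
  100101100
| 101000001
-----------
  101101101

Answer: 101101101 (365)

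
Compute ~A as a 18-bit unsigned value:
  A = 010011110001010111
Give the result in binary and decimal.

Flip each bit (0->1, 1->0):
  010011110001010111
  101100001110101000

Answer: 101100001110101000 (181160)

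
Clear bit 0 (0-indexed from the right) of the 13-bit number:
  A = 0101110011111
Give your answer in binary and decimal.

Mask = ~(1 << 0) = 1111111111110
Bit 0 of A is 1, so AND-ing with the mask clears it to 0.
  0101110011111
& 1111111111110
---------------
  0101110011110

Answer: 0101110011110 (2974)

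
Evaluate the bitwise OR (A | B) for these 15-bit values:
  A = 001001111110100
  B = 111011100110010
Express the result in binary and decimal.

Apply | to each column (1 where either bit is 1):
  001001111110100
| 111011100110010
-----------------
  111011111110110

Answer: 111011111110110 (30710)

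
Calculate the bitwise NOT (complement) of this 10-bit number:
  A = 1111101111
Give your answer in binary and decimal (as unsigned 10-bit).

Flip each bit (0->1, 1->0):
  1111101111
  0000010000

Answer: 0000010000 (16)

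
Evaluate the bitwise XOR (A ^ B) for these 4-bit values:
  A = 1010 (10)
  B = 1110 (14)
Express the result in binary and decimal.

Apply ^ to each column (1 where bits differ):
  1010
^ 1110
------
  0100

Answer: 0100 (4)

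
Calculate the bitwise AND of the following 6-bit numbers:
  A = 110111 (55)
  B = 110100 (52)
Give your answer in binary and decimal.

Apply & to each column (1 only where both bits are 1):
  110111
& 110100
--------
  110100

Answer: 110100 (52)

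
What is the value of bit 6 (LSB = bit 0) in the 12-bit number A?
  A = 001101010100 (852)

Bit 6 is the 7th from the right.
  001101010100
       ^
That bit is 1.

Answer: 1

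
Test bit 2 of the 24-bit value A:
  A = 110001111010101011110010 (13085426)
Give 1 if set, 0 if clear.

Bit 2 is the 3rd from the right.
  110001111010101011110010
                       ^
That bit is 0.

Answer: 0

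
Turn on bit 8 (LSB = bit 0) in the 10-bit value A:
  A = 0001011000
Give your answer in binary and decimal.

Mask = 1 << 8 = 0100000000
Bit 8 of A is 0, so OR-ing with the mask flips it to 1.
  0001011000
| 0100000000
------------
  0101011000

Answer: 0101011000 (344)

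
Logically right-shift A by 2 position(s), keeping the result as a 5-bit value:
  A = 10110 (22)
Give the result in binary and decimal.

Logical shift right by 2: drop the bottom 2 bit(s), prepend 2 zero(s) on the left.
  10110  ->  keep [101], discard [10], prepend 00
= 00101

Answer: 00101 (5)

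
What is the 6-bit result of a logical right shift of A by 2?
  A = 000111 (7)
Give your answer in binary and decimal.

Logical shift right by 2: drop the bottom 2 bit(s), prepend 2 zero(s) on the left.
  000111  ->  keep [0001], discard [11], prepend 00
= 000001

Answer: 000001 (1)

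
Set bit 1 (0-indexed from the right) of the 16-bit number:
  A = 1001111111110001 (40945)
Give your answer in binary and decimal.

Mask = 1 << 1 = 0000000000000010
Bit 1 of A is 0, so OR-ing with the mask flips it to 1.
  1001111111110001
| 0000000000000010
------------------
  1001111111110011

Answer: 1001111111110011 (40947)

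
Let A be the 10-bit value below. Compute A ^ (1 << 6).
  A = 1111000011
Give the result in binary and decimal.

Mask = 1 << 6 = 0001000000
Bit 6 of A is 1; XOR with the mask flips it to 0.
  1111000011
^ 0001000000
------------
  1110000011

Answer: 1110000011 (899)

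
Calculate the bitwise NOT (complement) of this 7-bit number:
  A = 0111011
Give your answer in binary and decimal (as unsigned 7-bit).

Flip each bit (0->1, 1->0):
  0111011
  1000100

Answer: 1000100 (68)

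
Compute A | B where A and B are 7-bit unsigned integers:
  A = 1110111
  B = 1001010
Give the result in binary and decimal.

Apply | to each column (1 where either bit is 1):
  1110111
| 1001010
---------
  1111111

Answer: 1111111 (127)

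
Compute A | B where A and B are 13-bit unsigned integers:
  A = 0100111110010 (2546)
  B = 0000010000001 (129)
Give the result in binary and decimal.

Apply | to each column (1 where either bit is 1):
  0100111110010
| 0000010000001
---------------
  0100111110011

Answer: 0100111110011 (2547)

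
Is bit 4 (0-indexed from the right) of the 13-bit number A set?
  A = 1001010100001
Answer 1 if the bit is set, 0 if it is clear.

Bit 4 is the 5th from the right.
  1001010100001
          ^
That bit is 0.

Answer: 0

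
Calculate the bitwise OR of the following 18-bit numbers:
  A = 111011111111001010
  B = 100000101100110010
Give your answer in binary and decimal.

Apply | to each column (1 where either bit is 1):
  111011111111001010
| 100000101100110010
--------------------
  111011111111111010

Answer: 111011111111111010 (245754)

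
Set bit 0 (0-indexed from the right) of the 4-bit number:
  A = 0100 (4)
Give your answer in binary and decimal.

Mask = 1 << 0 = 0001
Bit 0 of A is 0, so OR-ing with the mask flips it to 1.
  0100
| 0001
------
  0101

Answer: 0101 (5)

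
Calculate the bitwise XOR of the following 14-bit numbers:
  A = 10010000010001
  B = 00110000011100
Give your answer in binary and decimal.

Apply ^ to each column (1 where bits differ):
  10010000010001
^ 00110000011100
----------------
  10100000001101

Answer: 10100000001101 (10253)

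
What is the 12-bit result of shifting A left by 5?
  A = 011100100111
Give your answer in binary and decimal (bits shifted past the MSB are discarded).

Shift left by 5: drop the top 5 bit(s), append 5 zero(s) on the right.
  011100100111  ->  discard [01110], keep [0100111], append 00000
= 010011100000

Answer: 010011100000 (1248)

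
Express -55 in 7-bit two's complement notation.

1. Binary of +55:  0110111
2. Invert bits:     1001000
3. Add 1:           1001001

Answer: 1001001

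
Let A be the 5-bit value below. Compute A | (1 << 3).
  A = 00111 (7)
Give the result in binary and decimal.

Mask = 1 << 3 = 01000
Bit 3 of A is 0, so OR-ing with the mask flips it to 1.
  00111
| 01000
-------
  01111

Answer: 01111 (15)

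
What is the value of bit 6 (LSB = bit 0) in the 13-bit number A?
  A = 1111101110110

Bit 6 is the 7th from the right.
  1111101110110
        ^
That bit is 1.

Answer: 1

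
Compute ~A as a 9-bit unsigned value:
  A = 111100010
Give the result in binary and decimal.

Flip each bit (0->1, 1->0):
  111100010
  000011101

Answer: 000011101 (29)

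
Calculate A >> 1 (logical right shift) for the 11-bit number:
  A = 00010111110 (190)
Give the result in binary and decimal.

Logical shift right by 1: drop the bottom 1 bit(s), prepend 1 zero(s) on the left.
  00010111110  ->  keep [0001011111], discard [0], prepend 0
= 00001011111

Answer: 00001011111 (95)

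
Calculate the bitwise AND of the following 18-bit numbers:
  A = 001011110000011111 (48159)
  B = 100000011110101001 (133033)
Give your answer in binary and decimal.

Apply & to each column (1 only where both bits are 1):
  001011110000011111
& 100000011110101001
--------------------
  000000010000001001

Answer: 000000010000001001 (1033)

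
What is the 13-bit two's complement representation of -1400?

1. Binary of +1400:  0010101111000
2. Invert bits:     1101010000111
3. Add 1:           1101010001000

Answer: 1101010001000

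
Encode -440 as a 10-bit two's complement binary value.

1. Binary of +440:  0110111000
2. Invert bits:     1001000111
3. Add 1:           1001001000

Answer: 1001001000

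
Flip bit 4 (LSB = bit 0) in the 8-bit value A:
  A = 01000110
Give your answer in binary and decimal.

Mask = 1 << 4 = 00010000
Bit 4 of A is 0; XOR with the mask flips it to 1.
  01000110
^ 00010000
----------
  01010110

Answer: 01010110 (86)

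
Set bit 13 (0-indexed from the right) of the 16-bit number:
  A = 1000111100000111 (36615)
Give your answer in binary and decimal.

Mask = 1 << 13 = 0010000000000000
Bit 13 of A is 0, so OR-ing with the mask flips it to 1.
  1000111100000111
| 0010000000000000
------------------
  1010111100000111

Answer: 1010111100000111 (44807)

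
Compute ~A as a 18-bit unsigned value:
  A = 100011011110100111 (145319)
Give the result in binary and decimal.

Flip each bit (0->1, 1->0):
  100011011110100111
  011100100001011000

Answer: 011100100001011000 (116824)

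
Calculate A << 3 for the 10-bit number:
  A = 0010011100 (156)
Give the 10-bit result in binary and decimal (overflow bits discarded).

Shift left by 3: drop the top 3 bit(s), append 3 zero(s) on the right.
  0010011100  ->  discard [001], keep [0011100], append 000
= 0011100000

Answer: 0011100000 (224)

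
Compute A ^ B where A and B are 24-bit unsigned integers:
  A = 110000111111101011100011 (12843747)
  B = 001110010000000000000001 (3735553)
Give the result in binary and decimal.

Apply ^ to each column (1 where bits differ):
  110000111111101011100011
^ 001110010000000000000001
--------------------------
  111110101111101011100010

Answer: 111110101111101011100010 (16448226)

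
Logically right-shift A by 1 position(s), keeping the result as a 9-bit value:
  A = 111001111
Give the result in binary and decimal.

Logical shift right by 1: drop the bottom 1 bit(s), prepend 1 zero(s) on the left.
  111001111  ->  keep [11100111], discard [1], prepend 0
= 011100111

Answer: 011100111 (231)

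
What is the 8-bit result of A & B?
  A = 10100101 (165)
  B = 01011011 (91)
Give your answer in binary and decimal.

Apply & to each column (1 only where both bits are 1):
  10100101
& 01011011
----------
  00000001

Answer: 00000001 (1)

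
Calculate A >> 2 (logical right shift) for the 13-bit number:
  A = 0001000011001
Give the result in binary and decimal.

Logical shift right by 2: drop the bottom 2 bit(s), prepend 2 zero(s) on the left.
  0001000011001  ->  keep [00010000110], discard [01], prepend 00
= 0000010000110

Answer: 0000010000110 (134)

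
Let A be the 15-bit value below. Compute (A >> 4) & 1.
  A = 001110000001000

Bit 4 is the 5th from the right.
  001110000001000
            ^
That bit is 0.

Answer: 0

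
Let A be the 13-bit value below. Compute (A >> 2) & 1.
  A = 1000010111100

Bit 2 is the 3rd from the right.
  1000010111100
            ^
That bit is 1.

Answer: 1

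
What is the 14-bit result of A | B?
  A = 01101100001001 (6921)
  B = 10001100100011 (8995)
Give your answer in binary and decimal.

Apply | to each column (1 where either bit is 1):
  01101100001001
| 10001100100011
----------------
  11101100101011

Answer: 11101100101011 (15147)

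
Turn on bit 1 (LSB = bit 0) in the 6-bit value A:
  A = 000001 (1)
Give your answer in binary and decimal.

Mask = 1 << 1 = 000010
Bit 1 of A is 0, so OR-ing with the mask flips it to 1.
  000001
| 000010
--------
  000011

Answer: 000011 (3)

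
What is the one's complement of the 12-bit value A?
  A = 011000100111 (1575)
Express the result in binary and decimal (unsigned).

Flip each bit (0->1, 1->0):
  011000100111
  100111011000

Answer: 100111011000 (2520)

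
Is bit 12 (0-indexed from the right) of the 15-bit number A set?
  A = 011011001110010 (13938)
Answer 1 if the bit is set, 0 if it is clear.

Bit 12 is the 13th from the right.
  011011001110010
    ^
That bit is 1.

Answer: 1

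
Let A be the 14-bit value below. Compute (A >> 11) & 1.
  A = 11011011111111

Bit 11 is the 12th from the right.
  11011011111111
    ^
That bit is 0.

Answer: 0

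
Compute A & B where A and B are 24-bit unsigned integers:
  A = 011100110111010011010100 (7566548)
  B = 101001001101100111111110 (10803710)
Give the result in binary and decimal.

Apply & to each column (1 only where both bits are 1):
  011100110111010011010100
& 101001001101100111111110
--------------------------
  001000000101000011010100

Answer: 001000000101000011010100 (2117844)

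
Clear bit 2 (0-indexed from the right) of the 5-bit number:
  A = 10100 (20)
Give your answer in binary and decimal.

Mask = ~(1 << 2) = 11011
Bit 2 of A is 1, so AND-ing with the mask clears it to 0.
  10100
& 11011
-------
  10000

Answer: 10000 (16)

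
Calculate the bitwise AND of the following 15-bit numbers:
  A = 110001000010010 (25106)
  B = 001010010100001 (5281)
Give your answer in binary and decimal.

Apply & to each column (1 only where both bits are 1):
  110001000010010
& 001010010100001
-----------------
  000000000000000

Answer: 000000000000000 (0)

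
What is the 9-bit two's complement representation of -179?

1. Binary of +179:  010110011
2. Invert bits:     101001100
3. Add 1:           101001101

Answer: 101001101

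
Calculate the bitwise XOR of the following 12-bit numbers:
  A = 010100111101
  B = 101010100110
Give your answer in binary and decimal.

Apply ^ to each column (1 where bits differ):
  010100111101
^ 101010100110
--------------
  111110011011

Answer: 111110011011 (3995)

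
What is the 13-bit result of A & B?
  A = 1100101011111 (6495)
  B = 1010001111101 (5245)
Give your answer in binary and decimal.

Apply & to each column (1 only where both bits are 1):
  1100101011111
& 1010001111101
---------------
  1000001011101

Answer: 1000001011101 (4189)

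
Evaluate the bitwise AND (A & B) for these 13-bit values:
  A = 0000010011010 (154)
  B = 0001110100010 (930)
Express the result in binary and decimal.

Apply & to each column (1 only where both bits are 1):
  0000010011010
& 0001110100010
---------------
  0000010000010

Answer: 0000010000010 (130)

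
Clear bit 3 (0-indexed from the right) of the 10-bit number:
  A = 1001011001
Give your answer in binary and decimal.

Mask = ~(1 << 3) = 1111110111
Bit 3 of A is 1, so AND-ing with the mask clears it to 0.
  1001011001
& 1111110111
------------
  1001010001

Answer: 1001010001 (593)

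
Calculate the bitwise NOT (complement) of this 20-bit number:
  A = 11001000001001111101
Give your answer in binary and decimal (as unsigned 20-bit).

Flip each bit (0->1, 1->0):
  11001000001001111101
  00110111110110000010

Answer: 00110111110110000010 (228738)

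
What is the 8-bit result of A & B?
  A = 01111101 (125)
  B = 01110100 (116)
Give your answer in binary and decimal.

Apply & to each column (1 only where both bits are 1):
  01111101
& 01110100
----------
  01110100

Answer: 01110100 (116)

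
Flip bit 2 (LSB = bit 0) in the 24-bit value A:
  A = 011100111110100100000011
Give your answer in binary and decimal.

Mask = 1 << 2 = 000000000000000000000100
Bit 2 of A is 0; XOR with the mask flips it to 1.
  011100111110100100000011
^ 000000000000000000000100
--------------------------
  011100111110100100000111

Answer: 011100111110100100000111 (7596295)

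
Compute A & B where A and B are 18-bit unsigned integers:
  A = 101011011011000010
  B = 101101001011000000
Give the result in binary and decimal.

Apply & to each column (1 only where both bits are 1):
  101011011011000010
& 101101001011000000
--------------------
  101001001011000000

Answer: 101001001011000000 (168640)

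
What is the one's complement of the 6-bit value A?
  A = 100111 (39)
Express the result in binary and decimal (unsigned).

Flip each bit (0->1, 1->0):
  100111
  011000

Answer: 011000 (24)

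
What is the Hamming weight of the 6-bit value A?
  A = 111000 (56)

111000
1-bits at positions (from bit 0 = LSB): 3, 4, 5
Count = 3

Answer: 3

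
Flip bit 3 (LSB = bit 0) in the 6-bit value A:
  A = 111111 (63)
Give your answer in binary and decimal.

Mask = 1 << 3 = 001000
Bit 3 of A is 1; XOR with the mask flips it to 0.
  111111
^ 001000
--------
  110111

Answer: 110111 (55)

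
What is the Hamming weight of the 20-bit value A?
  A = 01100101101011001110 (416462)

01100101101011001110
1-bits at positions (from bit 0 = LSB): 1, 2, 3, 6, 7, 9, 11, 12, 14, 17, 18
Count = 11

Answer: 11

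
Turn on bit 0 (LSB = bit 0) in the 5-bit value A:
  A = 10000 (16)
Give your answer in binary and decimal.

Mask = 1 << 0 = 00001
Bit 0 of A is 0, so OR-ing with the mask flips it to 1.
  10000
| 00001
-------
  10001

Answer: 10001 (17)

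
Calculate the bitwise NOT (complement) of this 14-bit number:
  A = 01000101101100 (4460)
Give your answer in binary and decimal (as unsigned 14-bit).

Flip each bit (0->1, 1->0):
  01000101101100
  10111010010011

Answer: 10111010010011 (11923)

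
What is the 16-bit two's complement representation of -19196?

1. Binary of +19196:  0100101011111100
2. Invert bits:     1011010100000011
3. Add 1:           1011010100000100

Answer: 1011010100000100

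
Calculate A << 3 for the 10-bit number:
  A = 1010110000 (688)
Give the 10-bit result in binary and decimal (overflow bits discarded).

Shift left by 3: drop the top 3 bit(s), append 3 zero(s) on the right.
  1010110000  ->  discard [101], keep [0110000], append 000
= 0110000000

Answer: 0110000000 (384)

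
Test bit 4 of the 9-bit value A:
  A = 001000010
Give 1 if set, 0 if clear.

Bit 4 is the 5th from the right.
  001000010
      ^
That bit is 0.

Answer: 0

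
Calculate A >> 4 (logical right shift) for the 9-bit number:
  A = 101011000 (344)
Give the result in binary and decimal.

Logical shift right by 4: drop the bottom 4 bit(s), prepend 4 zero(s) on the left.
  101011000  ->  keep [10101], discard [1000], prepend 0000
= 000010101

Answer: 000010101 (21)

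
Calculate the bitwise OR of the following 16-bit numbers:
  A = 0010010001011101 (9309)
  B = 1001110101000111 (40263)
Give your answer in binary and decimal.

Apply | to each column (1 where either bit is 1):
  0010010001011101
| 1001110101000111
------------------
  1011110101011111

Answer: 1011110101011111 (48479)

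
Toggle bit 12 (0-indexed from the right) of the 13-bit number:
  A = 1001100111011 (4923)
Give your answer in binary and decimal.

Mask = 1 << 12 = 1000000000000
Bit 12 of A is 1; XOR with the mask flips it to 0.
  1001100111011
^ 1000000000000
---------------
  0001100111011

Answer: 0001100111011 (827)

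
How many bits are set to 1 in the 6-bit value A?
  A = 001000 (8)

001000
1-bits at positions (from bit 0 = LSB): 3
Count = 1

Answer: 1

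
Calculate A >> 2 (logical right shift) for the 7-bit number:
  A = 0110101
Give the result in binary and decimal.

Logical shift right by 2: drop the bottom 2 bit(s), prepend 2 zero(s) on the left.
  0110101  ->  keep [01101], discard [01], prepend 00
= 0001101

Answer: 0001101 (13)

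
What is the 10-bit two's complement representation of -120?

1. Binary of +120:  0001111000
2. Invert bits:     1110000111
3. Add 1:           1110001000

Answer: 1110001000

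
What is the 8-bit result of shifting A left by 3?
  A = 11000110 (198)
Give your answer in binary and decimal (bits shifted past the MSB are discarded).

Shift left by 3: drop the top 3 bit(s), append 3 zero(s) on the right.
  11000110  ->  discard [110], keep [00110], append 000
= 00110000

Answer: 00110000 (48)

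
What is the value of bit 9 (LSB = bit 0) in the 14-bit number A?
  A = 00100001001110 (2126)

Bit 9 is the 10th from the right.
  00100001001110
      ^
That bit is 0.

Answer: 0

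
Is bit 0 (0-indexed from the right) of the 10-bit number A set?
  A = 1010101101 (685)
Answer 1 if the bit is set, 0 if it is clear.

Bit 0 is the 1st from the right.
  1010101101
           ^
That bit is 1.

Answer: 1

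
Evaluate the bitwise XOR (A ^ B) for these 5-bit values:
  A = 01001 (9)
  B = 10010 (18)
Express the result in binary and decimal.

Apply ^ to each column (1 where bits differ):
  01001
^ 10010
-------
  11011

Answer: 11011 (27)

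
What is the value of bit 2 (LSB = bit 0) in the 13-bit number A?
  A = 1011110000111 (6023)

Bit 2 is the 3rd from the right.
  1011110000111
            ^
That bit is 1.

Answer: 1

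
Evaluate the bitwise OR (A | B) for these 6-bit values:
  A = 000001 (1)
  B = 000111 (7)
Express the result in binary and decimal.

Apply | to each column (1 where either bit is 1):
  000001
| 000111
--------
  000111

Answer: 000111 (7)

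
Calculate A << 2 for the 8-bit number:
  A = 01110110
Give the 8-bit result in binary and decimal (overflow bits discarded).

Shift left by 2: drop the top 2 bit(s), append 2 zero(s) on the right.
  01110110  ->  discard [01], keep [110110], append 00
= 11011000

Answer: 11011000 (216)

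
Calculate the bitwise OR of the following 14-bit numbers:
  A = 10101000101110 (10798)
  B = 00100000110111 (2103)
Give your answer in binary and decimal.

Apply | to each column (1 where either bit is 1):
  10101000101110
| 00100000110111
----------------
  10101000111111

Answer: 10101000111111 (10815)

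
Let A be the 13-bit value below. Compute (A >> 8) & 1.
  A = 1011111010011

Bit 8 is the 9th from the right.
  1011111010011
      ^
That bit is 1.

Answer: 1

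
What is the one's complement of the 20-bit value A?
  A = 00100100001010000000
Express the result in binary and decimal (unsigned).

Flip each bit (0->1, 1->0):
  00100100001010000000
  11011011110101111111

Answer: 11011011110101111111 (900479)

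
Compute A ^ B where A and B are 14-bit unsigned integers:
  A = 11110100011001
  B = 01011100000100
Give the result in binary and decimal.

Apply ^ to each column (1 where bits differ):
  11110100011001
^ 01011100000100
----------------
  10101000011101

Answer: 10101000011101 (10781)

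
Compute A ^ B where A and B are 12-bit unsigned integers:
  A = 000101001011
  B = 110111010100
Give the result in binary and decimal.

Apply ^ to each column (1 where bits differ):
  000101001011
^ 110111010100
--------------
  110010011111

Answer: 110010011111 (3231)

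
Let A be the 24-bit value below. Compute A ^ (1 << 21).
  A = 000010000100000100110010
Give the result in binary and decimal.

Mask = 1 << 21 = 001000000000000000000000
Bit 21 of A is 0; XOR with the mask flips it to 1.
  000010000100000100110010
^ 001000000000000000000000
--------------------------
  001010000100000100110010

Answer: 001010000100000100110010 (2638130)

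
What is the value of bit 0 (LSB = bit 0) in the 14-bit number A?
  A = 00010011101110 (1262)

Bit 0 is the 1st from the right.
  00010011101110
               ^
That bit is 0.

Answer: 0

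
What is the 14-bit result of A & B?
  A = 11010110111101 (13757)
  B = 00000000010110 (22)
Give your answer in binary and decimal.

Apply & to each column (1 only where both bits are 1):
  11010110111101
& 00000000010110
----------------
  00000000010100

Answer: 00000000010100 (20)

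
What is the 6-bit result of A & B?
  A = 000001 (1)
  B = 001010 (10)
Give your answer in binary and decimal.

Apply & to each column (1 only where both bits are 1):
  000001
& 001010
--------
  000000

Answer: 000000 (0)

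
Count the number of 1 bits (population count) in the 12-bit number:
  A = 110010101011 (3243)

110010101011
1-bits at positions (from bit 0 = LSB): 0, 1, 3, 5, 7, 10, 11
Count = 7

Answer: 7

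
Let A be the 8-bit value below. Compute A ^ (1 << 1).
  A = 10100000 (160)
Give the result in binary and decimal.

Mask = 1 << 1 = 00000010
Bit 1 of A is 0; XOR with the mask flips it to 1.
  10100000
^ 00000010
----------
  10100010

Answer: 10100010 (162)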